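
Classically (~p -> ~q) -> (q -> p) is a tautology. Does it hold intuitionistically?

No

This is the converse of contraposition, which is not intuitionistically valid.
A Kripke countermodel: worlds w0, w1; order generated by w0 <= w1; atoms true at each world — w0:{q}; w1:{p,q}.
w0 ||-/- (~p -> ~q) -> (q -> p): already at w0 itself, w0 ||- ~p -> ~q but w0 ||-/- q -> p.
w0 ||-/- q -> p: already at w0 itself, w0 ||- q but w0 ||-/- p.
w0 lacks atom p, so w0 ||-/- p.
So the root w0 does not force the formula.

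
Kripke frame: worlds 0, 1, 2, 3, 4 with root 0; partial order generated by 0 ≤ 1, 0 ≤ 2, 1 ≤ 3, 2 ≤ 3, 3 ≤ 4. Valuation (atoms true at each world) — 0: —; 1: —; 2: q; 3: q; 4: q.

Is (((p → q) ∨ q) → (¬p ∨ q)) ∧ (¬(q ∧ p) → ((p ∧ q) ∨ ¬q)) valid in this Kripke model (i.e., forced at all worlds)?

No

Not every world: 0 ⊮ (((p → q) ∨ q) → (¬p ∨ q)) ∧ (¬(q ∧ p) → ((p ∧ q) ∨ ¬q)).
0 ⊮ (((p → q) ∨ q) → (¬p ∨ q)) ∧ (¬(q ∧ p) → ((p ∧ q) ∨ ¬q)) since 0 fails ¬(q ∧ p) → ((p ∧ q) ∨ ¬q).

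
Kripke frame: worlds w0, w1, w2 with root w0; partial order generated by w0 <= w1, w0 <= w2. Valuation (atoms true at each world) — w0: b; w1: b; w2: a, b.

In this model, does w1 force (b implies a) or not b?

w1 does not force (b implies a) or not b: neither disjunct is forced at w1.
w1 does not force b implies a: already at w1 itself, w1 forces b but w1 does not force a.
w1 lacks atom a, so w1 does not force a.

No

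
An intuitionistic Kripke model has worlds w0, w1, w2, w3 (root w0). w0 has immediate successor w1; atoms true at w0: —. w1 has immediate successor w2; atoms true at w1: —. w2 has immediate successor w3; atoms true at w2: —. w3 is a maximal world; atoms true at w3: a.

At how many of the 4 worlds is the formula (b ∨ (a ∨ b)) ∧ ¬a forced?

0

w0: does not force it — w0 ⊮ (b ∨ (a ∨ b)) ∧ ¬a since w0 fails b ∨ (a ∨ b).
w1: does not force it.
w2: does not force it.
w3: does not force it.
Worlds forcing the formula: { }.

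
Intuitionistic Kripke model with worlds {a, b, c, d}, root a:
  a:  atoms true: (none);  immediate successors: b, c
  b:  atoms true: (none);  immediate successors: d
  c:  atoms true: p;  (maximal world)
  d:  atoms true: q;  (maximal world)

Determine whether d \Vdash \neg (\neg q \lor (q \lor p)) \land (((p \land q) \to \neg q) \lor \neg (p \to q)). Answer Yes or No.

No

d \nVdash \neg (\neg q \lor (q \lor p)) \land (((p \land q) \to \neg q) \lor \neg (p \to q)) since d fails \neg (\neg q \lor (q \lor p)).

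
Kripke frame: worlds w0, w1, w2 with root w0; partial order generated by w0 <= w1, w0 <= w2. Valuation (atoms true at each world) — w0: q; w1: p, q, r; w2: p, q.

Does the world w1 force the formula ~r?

No

w1 ||-/- ~r since w1 is accessible from w1 and w1 ||- r.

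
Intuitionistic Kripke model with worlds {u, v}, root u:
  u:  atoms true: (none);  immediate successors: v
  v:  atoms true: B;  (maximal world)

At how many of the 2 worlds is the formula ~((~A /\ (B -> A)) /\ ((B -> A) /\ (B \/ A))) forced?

2

u: forces it.
v: forces it.
Worlds forcing the formula: {u, v}.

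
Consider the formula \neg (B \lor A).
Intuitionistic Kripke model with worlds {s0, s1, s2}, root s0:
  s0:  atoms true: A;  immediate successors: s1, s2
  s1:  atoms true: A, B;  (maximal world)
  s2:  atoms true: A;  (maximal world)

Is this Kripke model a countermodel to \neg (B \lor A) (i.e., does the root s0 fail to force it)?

s0 \nVdash \neg (B \lor A) since s0 is accessible from s0 and s0 \Vdash B \lor A.
s0 \Vdash B \lor A via the disjunct A.
So the root s0 does not force \neg (B \lor A); the model is a countermodel.

Yes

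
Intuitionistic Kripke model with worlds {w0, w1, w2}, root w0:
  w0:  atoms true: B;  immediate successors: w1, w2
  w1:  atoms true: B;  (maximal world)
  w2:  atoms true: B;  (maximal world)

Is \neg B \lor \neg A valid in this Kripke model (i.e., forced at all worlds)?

Yes

w0 \Vdash \neg B \lor \neg A via the disjunct \neg A.
Since the root w0 forces \neg B \lor \neg A and forcing is persistent (monotone upward), every world forces it.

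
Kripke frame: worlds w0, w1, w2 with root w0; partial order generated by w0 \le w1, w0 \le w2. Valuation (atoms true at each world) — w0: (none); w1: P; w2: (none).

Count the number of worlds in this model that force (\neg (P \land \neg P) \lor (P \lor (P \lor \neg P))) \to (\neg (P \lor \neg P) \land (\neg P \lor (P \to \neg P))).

w0: does not force it — w0 \nVdash (\neg (P \land \neg P) \lor (P \lor (P \lor \neg P))) \to (\neg (P \lor \neg P) \land (\neg P \lor (P \to \neg P))): already at w0 itself, w0 \Vdash \neg (P \land \neg P) \lor (P \lor (P \lor \neg P)) but w0 \nVdash \neg (P \lor \neg P) \land (\neg P \lor (P \to \neg P)).
w1: does not force it — w1 \nVdash (\neg (P \land \neg P) \lor (P \lor (P \lor \neg P))) \to (\neg (P \lor \neg P) \land (\neg P \lor (P \to \neg P))): already at w1 itself, w1 \Vdash \neg (P \land \neg P) \lor (P \lor (P \lor \neg P)) but w1 \nVdash \neg (P \lor \neg P) \land (\neg P \lor (P \to \neg P)).
w2: does not force it.
Worlds forcing the formula: { }.

0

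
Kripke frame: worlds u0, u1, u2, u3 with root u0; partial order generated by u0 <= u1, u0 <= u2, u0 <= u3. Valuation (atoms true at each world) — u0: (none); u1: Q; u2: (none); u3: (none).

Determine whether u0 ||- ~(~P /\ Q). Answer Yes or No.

No

u0 ||-/- ~(~P /\ Q) since u1 is accessible from u0 and u1 ||- ~P /\ Q.
u1 ||- ~P /\ Q since u1 forces both conjuncts.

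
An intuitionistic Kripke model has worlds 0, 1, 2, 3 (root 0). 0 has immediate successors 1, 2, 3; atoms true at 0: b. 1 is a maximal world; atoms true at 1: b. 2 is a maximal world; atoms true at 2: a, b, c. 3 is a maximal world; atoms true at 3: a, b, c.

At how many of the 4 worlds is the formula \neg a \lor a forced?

3

0: does not force it — 0 \nVdash \neg a \lor a: neither disjunct is forced at 0.
1: forces it.
2: forces it.
3: forces it.
Worlds forcing the formula: {1, 2, 3}.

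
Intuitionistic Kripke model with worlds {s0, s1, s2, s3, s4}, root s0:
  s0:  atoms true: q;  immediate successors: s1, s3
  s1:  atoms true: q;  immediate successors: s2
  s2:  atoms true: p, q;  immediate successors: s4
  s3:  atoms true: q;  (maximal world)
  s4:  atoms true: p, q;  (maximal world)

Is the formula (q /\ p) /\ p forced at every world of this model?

No

Not every world: s0 ||-/- (q /\ p) /\ p.
s0 ||-/- (q /\ p) /\ p since s0 fails q /\ p.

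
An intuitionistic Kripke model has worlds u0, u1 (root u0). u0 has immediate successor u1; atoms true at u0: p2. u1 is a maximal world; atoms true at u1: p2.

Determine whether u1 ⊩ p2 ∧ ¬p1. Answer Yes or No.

u1 ⊩ p2 ∧ ¬p1 since u1 forces both conjuncts.

Yes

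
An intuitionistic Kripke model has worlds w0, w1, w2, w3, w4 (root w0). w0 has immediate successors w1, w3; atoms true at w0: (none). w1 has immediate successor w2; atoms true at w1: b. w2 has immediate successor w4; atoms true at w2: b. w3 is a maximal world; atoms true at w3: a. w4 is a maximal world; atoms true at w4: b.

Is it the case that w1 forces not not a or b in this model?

w1 forces not not a or b via the disjunct b.

Yes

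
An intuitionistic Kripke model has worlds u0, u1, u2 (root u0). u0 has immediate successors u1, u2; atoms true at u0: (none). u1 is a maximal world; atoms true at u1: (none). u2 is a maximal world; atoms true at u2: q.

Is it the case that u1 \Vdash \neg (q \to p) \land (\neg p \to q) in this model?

u1 \nVdash \neg (q \to p) \land (\neg p \to q) since u1 fails \neg (q \to p).

No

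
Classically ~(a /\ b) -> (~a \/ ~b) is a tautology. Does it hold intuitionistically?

No

This is the constructively invalid direction of De Morgan's law for conjunction, which is not intuitionistically valid.
A Kripke countermodel: worlds u0, u1, u2; order generated by u0 <= u1, u0 <= u2; atoms true at each world — u0:{}; u1:{a}; u2:{b}.
u0 ||-/- ~(a /\ b) -> (~a \/ ~b): already at u0 itself, u0 ||- ~(a /\ b) but u0 ||-/- ~a \/ ~b.
u0 ||-/- ~a \/ ~b: neither disjunct is forced at u0.
u0 ||-/- ~a since u1 is accessible from u0 and u1 ||- a.
So the root u0 does not force the formula.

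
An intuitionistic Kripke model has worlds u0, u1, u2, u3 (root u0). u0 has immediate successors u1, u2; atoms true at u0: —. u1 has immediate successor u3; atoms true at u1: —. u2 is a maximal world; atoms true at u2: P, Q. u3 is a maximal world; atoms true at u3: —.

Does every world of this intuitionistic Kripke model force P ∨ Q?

No

Not every world: u0 ⊮ P ∨ Q.
u0 ⊮ P ∨ Q: neither disjunct is forced at u0.
u0 lacks atom P, so u0 ⊮ P.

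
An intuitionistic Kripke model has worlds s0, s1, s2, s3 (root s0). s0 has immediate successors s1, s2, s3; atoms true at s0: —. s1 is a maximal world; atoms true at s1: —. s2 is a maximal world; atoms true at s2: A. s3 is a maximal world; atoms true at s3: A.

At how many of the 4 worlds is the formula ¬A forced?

1

s0: does not force it — s0 ⊮ ¬A since s2 is accessible from s0 and s2 ⊩ A.
s1: forces it.
s2: does not force it — s2 ⊮ ¬A since s2 is accessible from s2 and s2 ⊩ A.
s3: does not force it.
Worlds forcing the formula: {s1}.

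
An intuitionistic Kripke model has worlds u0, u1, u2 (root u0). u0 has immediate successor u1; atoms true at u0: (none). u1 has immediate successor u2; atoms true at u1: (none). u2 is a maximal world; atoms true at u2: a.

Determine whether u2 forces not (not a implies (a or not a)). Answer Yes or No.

No

u2 does not force not (not a implies (a or not a)) since u2 is accessible from u2 and u2 forces not a implies (a or not a).
u2 forces not a implies (a or not a) vacuously: no world accessible from u2 forces the antecedent not a.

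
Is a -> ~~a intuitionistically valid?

Yes

This is double-negation introduction, which is intuitionistically derivable.
If a world forces a then every accessible world forces a (persistence), so none forces ~a; hence ~~a.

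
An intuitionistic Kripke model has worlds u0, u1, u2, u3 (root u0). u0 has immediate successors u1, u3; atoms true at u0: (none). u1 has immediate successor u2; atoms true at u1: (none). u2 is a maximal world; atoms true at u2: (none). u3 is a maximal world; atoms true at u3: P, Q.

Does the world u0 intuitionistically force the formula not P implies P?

No

u0 does not force not P implies P: at the accessible world u1, u1 forces not P but u1 does not force P.
u1 lacks atom P, so u1 does not force P.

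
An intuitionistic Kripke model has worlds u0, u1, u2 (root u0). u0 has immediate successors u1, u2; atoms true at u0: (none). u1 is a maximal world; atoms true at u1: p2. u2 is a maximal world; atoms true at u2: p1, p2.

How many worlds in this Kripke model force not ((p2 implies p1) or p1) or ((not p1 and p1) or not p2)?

1

u0: does not force it — u0 does not force not ((p2 implies p1) or p1) or ((not p1 and p1) or not p2): neither disjunct is forced at u0.
u1: forces it.
u2: does not force it — u2 does not force not ((p2 implies p1) or p1) or ((not p1 and p1) or not p2): neither disjunct is forced at u2.
Worlds forcing the formula: {u1}.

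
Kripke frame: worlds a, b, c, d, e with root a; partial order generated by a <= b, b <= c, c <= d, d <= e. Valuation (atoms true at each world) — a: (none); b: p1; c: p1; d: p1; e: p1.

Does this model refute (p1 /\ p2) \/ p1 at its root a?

a ||-/- (p1 /\ p2) \/ p1: neither disjunct is forced at a.
a ||-/- p1 /\ p2 since a fails p1.
So the root a does not force (p1 /\ p2) \/ p1; the model is a countermodel.

Yes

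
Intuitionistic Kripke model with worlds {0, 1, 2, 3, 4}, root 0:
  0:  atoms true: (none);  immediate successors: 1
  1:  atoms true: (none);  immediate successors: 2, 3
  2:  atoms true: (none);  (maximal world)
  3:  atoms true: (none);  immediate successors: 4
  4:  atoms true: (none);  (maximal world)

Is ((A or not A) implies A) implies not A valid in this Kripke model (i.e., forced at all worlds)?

Yes

0 forces ((A or not A) implies A) implies not A vacuously: no world accessible from 0 forces the antecedent (A or not A) implies A.
Since the root 0 forces ((A or not A) implies A) implies not A and forcing is persistent (monotone upward), every world forces it.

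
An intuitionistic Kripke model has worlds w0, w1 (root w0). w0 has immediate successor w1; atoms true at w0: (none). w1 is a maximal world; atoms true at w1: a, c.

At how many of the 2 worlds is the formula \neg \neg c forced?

2

w0: forces it.
w1: forces it.
Worlds forcing the formula: {w0, w1}.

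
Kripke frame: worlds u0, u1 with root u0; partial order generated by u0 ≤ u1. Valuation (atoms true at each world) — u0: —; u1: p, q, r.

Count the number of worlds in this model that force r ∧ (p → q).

1

u0: does not force it — u0 ⊮ r ∧ (p → q) since u0 fails r.
u1: forces it.
Worlds forcing the formula: {u1}.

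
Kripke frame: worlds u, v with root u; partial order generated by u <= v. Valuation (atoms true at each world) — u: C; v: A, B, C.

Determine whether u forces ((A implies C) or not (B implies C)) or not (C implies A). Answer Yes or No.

u forces ((A implies C) or not (B implies C)) or not (C implies A) via the disjunct (A implies C) or not (B implies C).

Yes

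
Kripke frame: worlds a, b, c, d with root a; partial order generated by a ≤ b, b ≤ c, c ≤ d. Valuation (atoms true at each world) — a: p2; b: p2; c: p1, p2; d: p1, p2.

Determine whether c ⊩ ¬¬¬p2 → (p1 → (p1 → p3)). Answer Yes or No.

Yes

c ⊩ ¬¬¬p2 → (p1 → (p1 → p3)) vacuously: no world accessible from c forces the antecedent ¬¬¬p2.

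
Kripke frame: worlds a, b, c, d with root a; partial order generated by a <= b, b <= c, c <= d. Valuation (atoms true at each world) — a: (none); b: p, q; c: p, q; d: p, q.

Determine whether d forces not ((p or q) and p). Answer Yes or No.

d does not force not ((p or q) and p) since d is accessible from d and d forces (p or q) and p.
d forces (p or q) and p since d forces both conjuncts.

No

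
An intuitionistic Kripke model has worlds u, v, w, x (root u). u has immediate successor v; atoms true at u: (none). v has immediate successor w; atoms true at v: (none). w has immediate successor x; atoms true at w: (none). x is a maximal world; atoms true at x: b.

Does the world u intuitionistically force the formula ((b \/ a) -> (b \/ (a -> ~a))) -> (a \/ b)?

u ||-/- ((b \/ a) -> (b \/ (a -> ~a))) -> (a \/ b): already at u itself, u ||- (b \/ a) -> (b \/ (a -> ~a)) but u ||-/- a \/ b.
u ||-/- a \/ b: neither disjunct is forced at u.
u lacks atom a, so u ||-/- a.

No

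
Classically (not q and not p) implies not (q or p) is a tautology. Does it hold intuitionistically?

This is a constructively valid De Morgan direction (conjunction of negations to negated disjunction), which is intuitionistically derivable.
If both not q and not p hold at a world, no accessible world forces q or forces p, so none forces q or p.

Yes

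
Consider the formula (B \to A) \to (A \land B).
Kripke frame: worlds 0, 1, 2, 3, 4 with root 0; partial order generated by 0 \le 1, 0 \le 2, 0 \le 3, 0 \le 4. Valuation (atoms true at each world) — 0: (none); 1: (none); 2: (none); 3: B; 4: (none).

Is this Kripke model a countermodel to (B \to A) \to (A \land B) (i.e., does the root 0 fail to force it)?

0 \nVdash (B \to A) \to (A \land B): at the accessible world 1, 1 \Vdash B \to A but 1 \nVdash A \land B.
1 \nVdash A \land B since 1 fails A.
So the root 0 does not force (B \to A) \to (A \land B); the model is a countermodel.

Yes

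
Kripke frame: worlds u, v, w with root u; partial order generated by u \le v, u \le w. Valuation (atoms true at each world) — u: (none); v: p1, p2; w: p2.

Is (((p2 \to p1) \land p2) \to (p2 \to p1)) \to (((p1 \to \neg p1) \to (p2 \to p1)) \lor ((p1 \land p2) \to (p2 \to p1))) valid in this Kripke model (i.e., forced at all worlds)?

u \Vdash (((p2 \to p1) \land p2) \to (p2 \to p1)) \to (((p1 \to \neg p1) \to (p2 \to p1)) \lor ((p1 \land p2) \to (p2 \to p1))): every world accessible from u that forces ((p2 \to p1) \land p2) \to (p2 \to p1) (namely u, v, w) also forces ((p1 \to \neg p1) \to (p2 \to p1)) \lor ((p1 \land p2) \to (p2 \to p1)).
Since the root u forces (((p2 \to p1) \land p2) \to (p2 \to p1)) \to (((p1 \to \neg p1) \to (p2 \to p1)) \lor ((p1 \land p2) \to (p2 \to p1))) and forcing is persistent (monotone upward), every world forces it.

Yes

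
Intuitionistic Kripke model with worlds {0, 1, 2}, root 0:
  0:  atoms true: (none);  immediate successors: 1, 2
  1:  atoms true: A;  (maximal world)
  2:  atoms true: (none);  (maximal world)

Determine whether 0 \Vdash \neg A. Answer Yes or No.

No

0 \nVdash \neg A since 1 is accessible from 0 and 1 \Vdash A.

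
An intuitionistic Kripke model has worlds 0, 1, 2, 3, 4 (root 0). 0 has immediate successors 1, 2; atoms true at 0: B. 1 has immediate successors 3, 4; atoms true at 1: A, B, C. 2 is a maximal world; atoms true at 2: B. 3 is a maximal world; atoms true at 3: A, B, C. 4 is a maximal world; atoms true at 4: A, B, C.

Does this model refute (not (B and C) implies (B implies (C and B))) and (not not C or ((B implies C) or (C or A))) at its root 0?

0 does not force (not (B and C) implies (B implies (C and B))) and (not not C or ((B implies C) or (C or A))) since 0 fails not (B and C) implies (B implies (C and B)).
So the root 0 does not force (not (B and C) implies (B implies (C and B))) and (not not C or ((B implies C) or (C or A))); the model is a countermodel.

Yes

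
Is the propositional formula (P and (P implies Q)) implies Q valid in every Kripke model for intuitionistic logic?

Yes

This is modus ponens in implicational form, which is intuitionistically derivable.
If a world forces P and P implies Q, then applying the implication at that world (which is accessible from itself) gives Q.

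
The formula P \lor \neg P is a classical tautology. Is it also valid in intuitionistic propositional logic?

This is the law of excluded middle, which is not intuitionistically valid.
A Kripke countermodel: worlds u, v; order generated by u \le v; atoms true at each world — u:{}; v:{P}.
u \nVdash P \lor \neg P: neither disjunct is forced at u.
u lacks atom P, so u \nVdash P.
So the root u does not force the formula.

No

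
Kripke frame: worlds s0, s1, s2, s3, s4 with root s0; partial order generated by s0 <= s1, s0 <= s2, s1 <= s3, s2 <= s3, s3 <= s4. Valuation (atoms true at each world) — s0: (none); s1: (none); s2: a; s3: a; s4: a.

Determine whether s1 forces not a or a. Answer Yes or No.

No

s1 does not force not a or a: neither disjunct is forced at s1.
s1 does not force not a since s3 is accessible from s1 and s3 forces a.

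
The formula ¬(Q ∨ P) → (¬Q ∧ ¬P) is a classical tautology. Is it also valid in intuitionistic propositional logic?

This is a constructively valid De Morgan direction (negated disjunction to conjunction of negations), which is intuitionistically derivable.
From ¬(Q ∨ P): if Q held then Q ∨ P would, contradiction — so ¬Q; similarly ¬P.

Yes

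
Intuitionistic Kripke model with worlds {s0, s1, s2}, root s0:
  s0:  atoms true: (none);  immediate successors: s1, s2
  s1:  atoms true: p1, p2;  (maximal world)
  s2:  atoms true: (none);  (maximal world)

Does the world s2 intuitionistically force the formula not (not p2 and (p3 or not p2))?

s2 does not force not (not p2 and (p3 or not p2)) since s2 is accessible from s2 and s2 forces not p2 and (p3 or not p2).
s2 forces not p2 and (p3 or not p2) since s2 forces both conjuncts.

No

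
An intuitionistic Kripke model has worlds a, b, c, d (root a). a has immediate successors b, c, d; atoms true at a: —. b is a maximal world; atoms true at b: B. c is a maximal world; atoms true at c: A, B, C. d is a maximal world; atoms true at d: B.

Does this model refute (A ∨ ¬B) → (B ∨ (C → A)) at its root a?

No

a ⊩ (A ∨ ¬B) → (B ∨ (C → A)): every world accessible from a that forces A ∨ ¬B (namely c) also forces B ∨ (C → A).
So the root a forces (A ∨ ¬B) → (B ∨ (C → A)); the model is not a countermodel.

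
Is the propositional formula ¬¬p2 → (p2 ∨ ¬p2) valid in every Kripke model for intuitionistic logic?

No

This is a variant of double-negation elimination (deriving excluded middle from double negation), which is not intuitionistically valid.
A Kripke countermodel: worlds s0, s1; order generated by s0 ≤ s1; atoms true at each world — s0:{}; s1:{p2}.
s0 ⊮ ¬¬p2 → (p2 ∨ ¬p2): already at s0 itself, s0 ⊩ ¬¬p2 but s0 ⊮ p2 ∨ ¬p2.
s0 ⊮ p2 ∨ ¬p2: neither disjunct is forced at s0.
s0 lacks atom p2, so s0 ⊮ p2.
So the root s0 does not force the formula.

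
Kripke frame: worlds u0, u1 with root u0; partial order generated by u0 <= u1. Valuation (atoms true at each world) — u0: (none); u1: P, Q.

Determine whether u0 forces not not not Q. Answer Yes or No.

No

u0 does not force not not not Q since u0 is accessible from u0 and u0 forces not not Q.
u0 forces not not Q: no world accessible from u0 forces not Q.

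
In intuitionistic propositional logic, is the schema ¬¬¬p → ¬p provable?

This is triple-negation reduction, which is intuitionistically derivable.
Assume ¬¬¬p and suppose p. Then ¬¬p (double-negation introduction), contradicting ¬¬¬p. So ¬p.

Yes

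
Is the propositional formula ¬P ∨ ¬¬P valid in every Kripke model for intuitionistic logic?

No

This is the weak law of excluded middle, which is not intuitionistically valid.
A Kripke countermodel: worlds s0, s1, s2; order generated by s0 ≤ s1, s0 ≤ s2; atoms true at each world — s0:{}; s1:{P}; s2:{}.
s0 ⊮ ¬P ∨ ¬¬P: neither disjunct is forced at s0.
s0 ⊮ ¬P since s1 is accessible from s0 and s1 ⊩ P.
So the root s0 does not force the formula.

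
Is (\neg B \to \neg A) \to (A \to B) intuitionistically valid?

This is the converse of contraposition, which is not intuitionistically valid.
A Kripke countermodel: worlds a, b; order generated by a \le b; atoms true at each world — a:{A}; b:{A,B}.
a \nVdash (\neg B \to \neg A) \to (A \to B): already at a itself, a \Vdash \neg B \to \neg A but a \nVdash A \to B.
a \nVdash A \to B: already at a itself, a \Vdash A but a \nVdash B.
a lacks atom B, so a \nVdash B.
So the root a does not force the formula.

No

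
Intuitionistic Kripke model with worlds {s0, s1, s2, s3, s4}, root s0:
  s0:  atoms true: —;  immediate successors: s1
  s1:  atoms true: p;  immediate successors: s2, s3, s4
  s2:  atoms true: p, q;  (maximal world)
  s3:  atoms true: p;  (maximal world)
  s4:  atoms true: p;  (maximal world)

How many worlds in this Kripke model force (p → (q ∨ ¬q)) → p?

5

s0: forces it.
s1: forces it.
s2: forces it.
s3: forces it.
s4: forces it.
Worlds forcing the formula: {s0, s1, s2, s3, s4}.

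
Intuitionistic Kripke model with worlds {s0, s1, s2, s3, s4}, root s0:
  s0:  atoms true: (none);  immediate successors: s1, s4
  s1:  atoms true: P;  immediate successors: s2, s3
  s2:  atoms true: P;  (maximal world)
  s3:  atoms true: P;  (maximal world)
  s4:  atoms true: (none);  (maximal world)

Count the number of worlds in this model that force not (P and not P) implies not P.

1

s0: does not force it — s0 does not force not (P and not P) implies not P: already at s0 itself, s0 forces not (P and not P) but s0 does not force not P.
s1: does not force it.
s2: does not force it.
s3: does not force it.
s4: forces it.
Worlds forcing the formula: {s4}.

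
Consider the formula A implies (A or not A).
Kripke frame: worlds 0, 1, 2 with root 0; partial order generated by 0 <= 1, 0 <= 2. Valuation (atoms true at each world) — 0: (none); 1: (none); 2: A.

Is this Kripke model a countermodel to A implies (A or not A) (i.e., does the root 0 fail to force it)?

No

0 forces A implies (A or not A): every world accessible from 0 that forces A (namely 2) also forces A or not A.
So the root 0 forces A implies (A or not A); the model is not a countermodel.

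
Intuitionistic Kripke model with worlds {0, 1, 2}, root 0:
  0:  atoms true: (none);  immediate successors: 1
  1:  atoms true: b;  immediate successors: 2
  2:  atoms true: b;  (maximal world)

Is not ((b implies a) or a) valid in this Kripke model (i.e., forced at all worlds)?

0 forces not ((b implies a) or a): no world accessible from 0 forces (b implies a) or a.
Since the root 0 forces not ((b implies a) or a) and forcing is persistent (monotone upward), every world forces it.

Yes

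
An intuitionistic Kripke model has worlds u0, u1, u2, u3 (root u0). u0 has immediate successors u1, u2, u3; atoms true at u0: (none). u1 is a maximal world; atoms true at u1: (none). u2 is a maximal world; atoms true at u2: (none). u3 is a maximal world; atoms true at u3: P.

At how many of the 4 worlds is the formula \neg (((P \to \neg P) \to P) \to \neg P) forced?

u0: does not force it — u0 \nVdash \neg (((P \to \neg P) \to P) \to \neg P) since u1 is accessible from u0 and u1 \Vdash ((P \to \neg P) \to P) \to \neg P.
u1: does not force it — u1 \nVdash \neg (((P \to \neg P) \to P) \to \neg P) since u1 is accessible from u1 and u1 \Vdash ((P \to \neg P) \to P) \to \neg P.
u2: does not force it.
u3: forces it.
Worlds forcing the formula: {u3}.

1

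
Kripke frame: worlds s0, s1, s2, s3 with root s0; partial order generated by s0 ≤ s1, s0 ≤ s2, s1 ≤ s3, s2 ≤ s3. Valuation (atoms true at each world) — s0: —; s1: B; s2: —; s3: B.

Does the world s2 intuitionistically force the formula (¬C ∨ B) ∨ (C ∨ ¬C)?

Yes

s2 ⊩ (¬C ∨ B) ∨ (C ∨ ¬C) via the disjunct ¬C ∨ B.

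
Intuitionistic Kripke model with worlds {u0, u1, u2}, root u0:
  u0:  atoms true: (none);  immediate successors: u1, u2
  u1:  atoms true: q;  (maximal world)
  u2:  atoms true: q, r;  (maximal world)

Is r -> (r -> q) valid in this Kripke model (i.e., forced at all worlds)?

u0 ||- r -> (r -> q): every world accessible from u0 that forces r (namely u2) also forces r -> q.
Since the root u0 forces r -> (r -> q) and forcing is persistent (monotone upward), every world forces it.

Yes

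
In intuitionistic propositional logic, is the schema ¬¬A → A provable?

This is double-negation elimination, which is not intuitionistically valid.
A Kripke countermodel: worlds 0, 1; order generated by 0 ≤ 1; atoms true at each world — 0:{}; 1:{A}.
0 ⊮ ¬¬A → A: already at 0 itself, 0 ⊩ ¬¬A but 0 ⊮ A.
0 lacks atom A, so 0 ⊮ A.
So the root 0 does not force the formula.

No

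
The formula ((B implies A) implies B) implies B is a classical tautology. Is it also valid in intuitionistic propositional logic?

No

This is Peirce's law, which is not intuitionistically valid.
A Kripke countermodel: worlds 0, 1; order generated by 0 <= 1; atoms true at each world — 0:{}; 1:{B}.
0 does not force ((B implies A) implies B) implies B: already at 0 itself, 0 forces (B implies A) implies B but 0 does not force B.
0 lacks atom B, so 0 does not force B.
So the root 0 does not force the formula.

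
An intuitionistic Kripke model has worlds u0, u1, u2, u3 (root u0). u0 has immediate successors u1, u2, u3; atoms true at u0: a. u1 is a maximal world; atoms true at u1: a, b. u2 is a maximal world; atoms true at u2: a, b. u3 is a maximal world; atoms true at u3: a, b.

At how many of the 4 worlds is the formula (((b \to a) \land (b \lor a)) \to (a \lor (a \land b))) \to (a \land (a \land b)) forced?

u0: does not force it — u0 \nVdash (((b \to a) \land (b \lor a)) \to (a \lor (a \land b))) \to (a \land (a \land b)): already at u0 itself, u0 \Vdash ((b \to a) \land (b \lor a)) \to (a \lor (a \land b)) but u0 \nVdash a \land (a \land b).
u1: forces it.
u2: forces it.
u3: forces it.
Worlds forcing the formula: {u1, u2, u3}.

3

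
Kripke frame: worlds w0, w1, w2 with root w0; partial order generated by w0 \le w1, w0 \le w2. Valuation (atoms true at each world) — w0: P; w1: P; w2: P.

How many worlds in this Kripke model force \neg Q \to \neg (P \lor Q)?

w0: does not force it — w0 \nVdash \neg Q \to \neg (P \lor Q): already at w0 itself, w0 \Vdash \neg Q but w0 \nVdash \neg (P \lor Q).
w1: does not force it.
w2: does not force it.
Worlds forcing the formula: { }.

0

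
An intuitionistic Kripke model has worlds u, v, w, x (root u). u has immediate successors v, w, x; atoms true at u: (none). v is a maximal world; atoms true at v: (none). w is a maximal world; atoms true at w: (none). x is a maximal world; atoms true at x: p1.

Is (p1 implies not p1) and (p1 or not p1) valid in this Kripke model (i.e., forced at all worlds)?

Not every world: u does not force (p1 implies not p1) and (p1 or not p1).
u does not force (p1 implies not p1) and (p1 or not p1) since u fails p1 implies not p1.

No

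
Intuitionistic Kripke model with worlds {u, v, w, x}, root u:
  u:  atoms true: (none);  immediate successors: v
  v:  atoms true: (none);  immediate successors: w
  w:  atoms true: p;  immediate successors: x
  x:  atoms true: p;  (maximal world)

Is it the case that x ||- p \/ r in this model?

Yes

x ||- p \/ r via the disjunct p.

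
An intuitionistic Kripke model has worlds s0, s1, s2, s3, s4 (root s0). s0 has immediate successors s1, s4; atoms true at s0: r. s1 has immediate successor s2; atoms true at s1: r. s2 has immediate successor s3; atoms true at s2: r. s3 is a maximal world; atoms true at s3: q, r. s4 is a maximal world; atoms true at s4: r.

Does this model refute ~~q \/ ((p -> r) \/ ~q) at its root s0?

s0 ||- ~~q \/ ((p -> r) \/ ~q) via the disjunct (p -> r) \/ ~q.
So the root s0 forces ~~q \/ ((p -> r) \/ ~q); the model is not a countermodel.

No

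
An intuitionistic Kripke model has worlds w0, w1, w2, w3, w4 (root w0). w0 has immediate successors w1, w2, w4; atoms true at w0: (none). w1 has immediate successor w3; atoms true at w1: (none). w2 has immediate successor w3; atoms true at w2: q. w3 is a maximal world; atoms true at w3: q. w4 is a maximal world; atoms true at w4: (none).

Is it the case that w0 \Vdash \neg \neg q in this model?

w0 \nVdash \neg \neg q since w4 is accessible from w0 and w4 \Vdash \neg q.
w4 \Vdash \neg q: no world accessible from w4 forces q.

No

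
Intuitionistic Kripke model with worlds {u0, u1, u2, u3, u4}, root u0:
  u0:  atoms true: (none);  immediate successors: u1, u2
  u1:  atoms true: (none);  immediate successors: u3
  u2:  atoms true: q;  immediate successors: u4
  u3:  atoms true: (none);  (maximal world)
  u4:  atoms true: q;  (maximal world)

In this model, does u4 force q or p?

Yes

u4 forces q or p via the disjunct q.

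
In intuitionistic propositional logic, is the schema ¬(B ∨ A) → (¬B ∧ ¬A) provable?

Yes

This is a constructively valid De Morgan direction (negated disjunction to conjunction of negations), which is intuitionistically derivable.
From ¬(B ∨ A): if B held then B ∨ A would, contradiction — so ¬B; similarly ¬A.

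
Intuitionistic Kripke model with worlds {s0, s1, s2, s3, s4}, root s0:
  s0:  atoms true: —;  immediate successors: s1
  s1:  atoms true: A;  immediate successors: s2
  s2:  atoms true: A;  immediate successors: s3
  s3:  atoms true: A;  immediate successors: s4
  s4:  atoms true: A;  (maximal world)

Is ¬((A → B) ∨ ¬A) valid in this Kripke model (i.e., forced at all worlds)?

Yes

s0 ⊩ ¬((A → B) ∨ ¬A): no world accessible from s0 forces (A → B) ∨ ¬A.
Since the root s0 forces ¬((A → B) ∨ ¬A) and forcing is persistent (monotone upward), every world forces it.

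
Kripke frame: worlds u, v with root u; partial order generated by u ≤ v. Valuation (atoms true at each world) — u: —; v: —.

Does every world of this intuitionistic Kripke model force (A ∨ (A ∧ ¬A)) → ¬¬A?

Yes

u ⊩ (A ∨ (A ∧ ¬A)) → ¬¬A vacuously: no world accessible from u forces the antecedent A ∨ (A ∧ ¬A).
Since the root u forces (A ∨ (A ∧ ¬A)) → ¬¬A and forcing is persistent (monotone upward), every world forces it.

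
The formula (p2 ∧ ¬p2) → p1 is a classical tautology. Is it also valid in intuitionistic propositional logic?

This is an instance of ex falso quodlibet, which is intuitionistically derivable.
No world can force both p2 and ¬p2, so the antecedent p2 ∧ ¬p2 is never forced and the implication holds vacuously at every world.

Yes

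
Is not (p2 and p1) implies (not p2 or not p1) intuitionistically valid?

This is the constructively invalid direction of De Morgan's law for conjunction, which is not intuitionistically valid.
A Kripke countermodel: worlds 0, 1, 2; order generated by 0 <= 1, 0 <= 2; atoms true at each world — 0:{}; 1:{p2}; 2:{p1}.
0 does not force not (p2 and p1) implies (not p2 or not p1): already at 0 itself, 0 forces not (p2 and p1) but 0 does not force not p2 or not p1.
0 does not force not p2 or not p1: neither disjunct is forced at 0.
0 does not force not p2 since 1 is accessible from 0 and 1 forces p2.
So the root 0 does not force the formula.

No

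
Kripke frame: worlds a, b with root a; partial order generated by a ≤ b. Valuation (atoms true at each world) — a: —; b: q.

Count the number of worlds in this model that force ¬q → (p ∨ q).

a: forces it.
b: forces it.
Worlds forcing the formula: {a, b}.

2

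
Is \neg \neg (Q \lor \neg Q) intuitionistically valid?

Yes

This is the double negation of excluded middle, which is intuitionistically derivable.
Assuming \neg (Q \lor \neg Q): from Q we'd get Q \lor \neg Q, so \neg Q; but then Q \lor \neg Q again — contradiction. Hence \neg \neg (Q \lor \neg Q).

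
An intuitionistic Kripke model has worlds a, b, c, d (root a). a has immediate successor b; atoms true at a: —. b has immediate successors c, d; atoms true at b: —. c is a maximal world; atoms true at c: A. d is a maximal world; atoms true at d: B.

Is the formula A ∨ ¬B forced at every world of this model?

No

Not every world: a ⊮ A ∨ ¬B.
a ⊮ A ∨ ¬B: neither disjunct is forced at a.
a lacks atom A, so a ⊮ A.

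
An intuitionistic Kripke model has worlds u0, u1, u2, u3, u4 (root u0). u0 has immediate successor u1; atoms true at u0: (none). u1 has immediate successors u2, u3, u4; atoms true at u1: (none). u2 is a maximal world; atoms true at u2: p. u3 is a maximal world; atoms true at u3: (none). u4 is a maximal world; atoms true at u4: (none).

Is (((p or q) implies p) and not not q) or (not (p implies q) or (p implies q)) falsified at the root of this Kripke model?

u0 does not force (((p or q) implies p) and not not q) or (not (p implies q) or (p implies q)): neither disjunct is forced at u0.
u0 does not force ((p or q) implies p) and not not q since u0 fails not not q.
So the root u0 does not force (((p or q) implies p) and not not q) or (not (p implies q) or (p implies q)); the model is a countermodel.

Yes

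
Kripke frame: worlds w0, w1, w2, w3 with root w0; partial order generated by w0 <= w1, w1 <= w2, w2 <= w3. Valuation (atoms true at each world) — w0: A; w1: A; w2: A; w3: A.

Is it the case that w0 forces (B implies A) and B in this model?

w0 does not force (B implies A) and B since w0 fails B.

No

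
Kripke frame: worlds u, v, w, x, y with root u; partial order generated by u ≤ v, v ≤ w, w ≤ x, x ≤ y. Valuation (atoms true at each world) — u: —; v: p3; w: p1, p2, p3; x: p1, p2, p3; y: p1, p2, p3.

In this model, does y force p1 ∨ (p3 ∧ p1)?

Yes

y ⊩ p1 ∨ (p3 ∧ p1) via the disjunct p1.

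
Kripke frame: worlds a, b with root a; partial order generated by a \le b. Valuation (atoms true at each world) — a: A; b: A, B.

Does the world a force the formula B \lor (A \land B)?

No

a \nVdash B \lor (A \land B): neither disjunct is forced at a.
a lacks atom B, so a \nVdash B.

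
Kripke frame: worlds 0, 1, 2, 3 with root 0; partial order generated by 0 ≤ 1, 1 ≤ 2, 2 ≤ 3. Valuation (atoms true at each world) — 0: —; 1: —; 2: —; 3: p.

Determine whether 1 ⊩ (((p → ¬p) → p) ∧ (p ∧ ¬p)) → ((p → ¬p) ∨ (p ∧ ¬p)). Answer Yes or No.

1 ⊩ (((p → ¬p) → p) ∧ (p ∧ ¬p)) → ((p → ¬p) ∨ (p ∧ ¬p)) vacuously: no world accessible from 1 forces the antecedent ((p → ¬p) → p) ∧ (p ∧ ¬p).

Yes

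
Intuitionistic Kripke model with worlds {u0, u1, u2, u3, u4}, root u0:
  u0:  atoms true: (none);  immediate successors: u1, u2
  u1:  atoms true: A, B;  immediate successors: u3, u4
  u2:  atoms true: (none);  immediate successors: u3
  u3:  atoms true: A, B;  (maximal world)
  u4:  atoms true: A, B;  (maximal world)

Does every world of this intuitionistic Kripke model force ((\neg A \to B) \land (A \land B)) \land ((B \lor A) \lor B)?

No

Not every world: u0 \nVdash ((\neg A \to B) \land (A \land B)) \land ((B \lor A) \lor B).
u0 \nVdash ((\neg A \to B) \land (A \land B)) \land ((B \lor A) \lor B) since u0 fails (\neg A \to B) \land (A \land B).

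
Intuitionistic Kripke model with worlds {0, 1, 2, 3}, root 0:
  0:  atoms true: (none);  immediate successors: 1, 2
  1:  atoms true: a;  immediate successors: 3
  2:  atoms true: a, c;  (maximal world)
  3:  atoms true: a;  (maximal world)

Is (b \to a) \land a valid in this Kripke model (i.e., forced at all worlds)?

Not every world: 0 \nVdash (b \to a) \land a.
0 \nVdash (b \to a) \land a since 0 fails a.

No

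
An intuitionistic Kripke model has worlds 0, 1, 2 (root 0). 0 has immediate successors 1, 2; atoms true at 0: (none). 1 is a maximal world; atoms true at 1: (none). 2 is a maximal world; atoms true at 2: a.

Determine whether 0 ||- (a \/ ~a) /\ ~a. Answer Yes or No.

No

0 ||-/- (a \/ ~a) /\ ~a since 0 fails a \/ ~a.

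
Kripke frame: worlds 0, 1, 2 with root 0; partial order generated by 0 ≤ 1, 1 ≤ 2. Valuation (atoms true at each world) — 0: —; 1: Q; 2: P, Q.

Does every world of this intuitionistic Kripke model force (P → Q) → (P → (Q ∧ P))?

0 ⊩ (P → Q) → (P → (Q ∧ P)): every world accessible from 0 that forces P → Q (namely 0, 1, 2) also forces P → (Q ∧ P).
Since the root 0 forces (P → Q) → (P → (Q ∧ P)) and forcing is persistent (monotone upward), every world forces it.

Yes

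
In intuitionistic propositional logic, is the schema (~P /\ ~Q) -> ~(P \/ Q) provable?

Yes

This is a constructively valid De Morgan direction (conjunction of negations to negated disjunction), which is intuitionistically derivable.
If both ~P and ~Q hold at a world, no accessible world forces P or forces Q, so none forces P \/ Q.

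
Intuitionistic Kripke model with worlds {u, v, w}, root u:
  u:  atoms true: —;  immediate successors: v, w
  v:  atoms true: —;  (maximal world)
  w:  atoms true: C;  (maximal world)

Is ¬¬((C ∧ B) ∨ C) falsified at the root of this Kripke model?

Yes

u ⊮ ¬¬((C ∧ B) ∨ C) since v is accessible from u and v ⊩ ¬((C ∧ B) ∨ C).
v ⊩ ¬((C ∧ B) ∨ C): no world accessible from v forces (C ∧ B) ∨ C.
So the root u does not force ¬¬((C ∧ B) ∨ C); the model is a countermodel.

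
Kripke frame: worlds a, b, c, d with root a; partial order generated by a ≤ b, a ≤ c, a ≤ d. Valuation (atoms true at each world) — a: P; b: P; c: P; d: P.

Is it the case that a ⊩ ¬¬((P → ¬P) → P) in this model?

Yes

a ⊩ ¬¬((P → ¬P) → P): no world accessible from a forces ¬((P → ¬P) → P).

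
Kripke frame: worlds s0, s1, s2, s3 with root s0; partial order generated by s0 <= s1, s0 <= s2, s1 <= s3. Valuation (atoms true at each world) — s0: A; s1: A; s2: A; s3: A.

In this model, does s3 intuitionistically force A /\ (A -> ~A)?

No

s3 ||-/- A /\ (A -> ~A) since s3 fails A -> ~A.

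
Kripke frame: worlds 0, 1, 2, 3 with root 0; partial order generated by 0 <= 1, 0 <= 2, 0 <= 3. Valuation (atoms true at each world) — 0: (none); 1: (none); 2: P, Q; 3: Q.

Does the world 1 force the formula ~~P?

1 ||-/- ~~P since 1 is accessible from 1 and 1 ||- ~P.
1 ||- ~P: no world accessible from 1 forces P.

No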